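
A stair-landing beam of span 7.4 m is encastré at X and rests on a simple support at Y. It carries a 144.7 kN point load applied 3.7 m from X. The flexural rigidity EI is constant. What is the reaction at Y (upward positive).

Release the roller at Y. Primary structure: cantilever fixed at X.
Downward deflection at the released point Y due to the loads:
  point load 144.7 at a = 3.7: Pa²(3L − a)/(6EI) = 6108/EI
Tip deflection under a unit load at Y: L³/(3EI) = 135.1/EI.
Compatibility at Y: δ_0 − R_Y·δ_{YY} = 0, so R_Y = 6108/135.1 = 45.22 kN.

R_Y = 45.22 kN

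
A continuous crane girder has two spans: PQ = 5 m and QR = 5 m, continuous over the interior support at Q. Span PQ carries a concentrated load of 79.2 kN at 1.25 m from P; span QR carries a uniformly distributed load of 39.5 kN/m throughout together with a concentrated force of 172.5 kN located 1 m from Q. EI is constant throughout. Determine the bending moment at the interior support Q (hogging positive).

Take M_Q as the redundant. Released structure: two simple spans PQ and QR with a hinge at Q.
Rotations at Q on the released spans (each span's end-slope, ×1/EI):
  span PQ: point load 79.2 at a = 1.25: Pab(L + a)/(6LEI) = 77.34/EI
  span QR: UDL 39.5: wL³/(24EI) = 205.7/EI
  span QR: point load 172.5 at a = 1: Pab(L + b)/(6LEI) = 207/EI
  relative rotation θ_0 = (77.34 + 412.7)/EI = 490.1/EI
A unit hogging moment at Q produces rotation L₁/(3EI) + L₂/(3EI) = 3.333/EI.
Compatibility: M_Q·(L₁+L₂)/(3EI) = θ_0, giving M_Q = 147 kN·m (hogging).

M_Q = 147 kN·m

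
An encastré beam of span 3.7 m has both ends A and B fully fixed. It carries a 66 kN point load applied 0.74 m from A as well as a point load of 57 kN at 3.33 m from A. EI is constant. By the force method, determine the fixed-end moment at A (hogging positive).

Take the two fixed-end moments M_A, M_B as redundants; the released structure is the simple span AB.
On the primary (simply-supported) span, the end slopes from the loading are:
  at A: point load 66 at a = 0.74: Pab(L + b)/(6LEI) = 43.37/EI
  at B: point load 66 at a = 0.74: Pab(L + a)/(6LEI) = 28.91/EI
  at A: point load 57 at a = 3.33: Pab(L + b)/(6LEI) = 12.88/EI
  at B: point load 57 at a = 3.33: Pab(L + a)/(6LEI) = 22.24/EI
  θ_A0 = 56.25/EI,  θ_B0 = 51.15/EI
Flexibility coefficients: a unit moment at one end gives L/(3EI) there and L/(6EI) at the far end, so f₁₁ = f₂₂ = 1.233/EI and f₁₂ = f₂₁ = 0.6167/EI.
Compatibility — zero rotation at each built-in end:
  1.233 M_A + 0.6167 M_B = 56.25
  0.6167 M_A + 1.233 M_B = 51.15
Solving the pair gives M_A = 33.16 kN·m and M_B = 24.9 kN·m (hogging).

M_A = 33.16 kN·m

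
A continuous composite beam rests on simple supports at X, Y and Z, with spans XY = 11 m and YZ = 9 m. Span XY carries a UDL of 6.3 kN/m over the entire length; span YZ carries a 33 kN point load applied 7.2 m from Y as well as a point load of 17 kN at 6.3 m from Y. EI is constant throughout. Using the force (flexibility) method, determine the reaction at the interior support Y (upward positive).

R_Y = 61.43 kN

Release continuity at Y by inserting a hinge; the redundant is the internal moment M_Y. The primary structure is two simply-supported spans XY and YZ.
End slopes at the hinge Y, treating each span as simply supported:
  span XY: UDL 6.3: wL³/(24EI) = 349.4/EI
  span YZ: point load 33 at a = 7.2: Pab(L + b)/(6LEI) = 85.54/EI
  span YZ: point load 17 at a = 6.3: Pab(L + b)/(6LEI) = 62.65/EI
  relative rotation θ_0 = (349.4 + 148.2)/EI = 497.6/EI
A unit hogging moment at Y produces rotation L₁/(3EI) + L₂/(3EI) = 6.667/EI.
Slope continuity at Y: θ_0 = M_Y·6.667/EI, so M_Y = 497.6/6.667 = 74.64 kN·m (hogging).
Span XY, ΣM about X with M_Y applied at Y: R_Y^{XY}·11 = 381.1 + 74.64, so R_Y^{XY} = 41.44 kN and R_X = 69.3 − 41.44 = 27.86 kN.
Span YZ, ΣM about Z: R_Y^{YZ}·9 = 105.3 + 74.64, so R_Y^{YZ} = 19.99 kN and R_Z = 50 − 19.99 = 30.01 kN.
R_Y = 41.44 + 19.99 = 61.43 kN.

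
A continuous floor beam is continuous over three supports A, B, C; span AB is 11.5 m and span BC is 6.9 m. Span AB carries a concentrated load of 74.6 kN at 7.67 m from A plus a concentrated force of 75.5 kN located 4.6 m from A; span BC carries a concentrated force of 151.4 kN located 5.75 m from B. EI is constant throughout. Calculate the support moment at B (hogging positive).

M_B = 222.2 kN·m

Insert a hinge at B; M_B is the redundant, and each span becomes simply supported.
End slopes at the hinge B, treating each span as simply supported:
  span AB: point load 74.6 at a = 7.67: Pab(L + a)/(6LEI) = 608.8/EI
  span AB: point load 75.5 at a = 4.6: Pab(L + a)/(6LEI) = 559.2/EI
  span BC: point load 151.4 at a = 5.75: Pab(L + b)/(6LEI) = 194.7/EI
  relative rotation θ_0 = (1168 + 194.7)/EI = 1363/EI
A unit hogging moment at B produces rotation L₁/(3EI) + L₂/(3EI) = 6.133/EI.
Compatibility: M_B·(L₁+L₂)/(3EI) = θ_0, giving M_B = 222.2 kN·m (hogging).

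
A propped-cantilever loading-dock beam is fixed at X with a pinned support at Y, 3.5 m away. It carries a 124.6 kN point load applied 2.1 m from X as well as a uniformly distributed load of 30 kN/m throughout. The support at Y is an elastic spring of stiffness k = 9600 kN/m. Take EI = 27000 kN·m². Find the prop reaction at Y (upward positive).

R_Y = 77.88 kN

Remove the prop at Y; the released (primary) structure is a cantilever built in at X.
Free-end deflection of the primary structure under the applied loading (downward +):
  point load 124.6 at a = 2.1: Pa²(3L − a)/(6EI) = 769.3/EI
  UDL 30: wL⁴/(8EI) = 562.7/EI
  δ_0 = 1332/EI
Flexibility coefficient — unit upward force at Y: δ_{YY} = L³/(3EI) = 14.29/EI.
With EI = 27000 kN·m²: δ_0 = 0.049334 m and δ_{YY} = 0.000529 m/kN.
Compatibility — the spring shortens by R_Y/k under the reaction it provides: δ_0 − R_Y·δ_{YY} = R_Y/k. With 1/k = 0.000104 m/kN, R_Y = δ_0 / (δ_{YY} + 1/k) = 0.049334 / (0.000529 + 0.000104) = 77.88 kN.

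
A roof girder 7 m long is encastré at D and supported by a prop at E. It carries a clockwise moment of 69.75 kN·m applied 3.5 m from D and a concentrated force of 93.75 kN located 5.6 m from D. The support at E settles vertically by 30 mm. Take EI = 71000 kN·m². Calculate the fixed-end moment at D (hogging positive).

Choose R_E as the redundant. The primary structure is the cantilever fixed at D.
Free-end deflection of the primary structure under the applied loading (downward +):
  clockwise couple 69.75 at a = 3.5: M₀a(2L − a)/(2EI) = 1282/EI
  point load 93.75 at a = 5.6: Pa²(3L − a)/(6EI) = 7546/EI
  δ_0 = 8828/EI
Flexibility coefficient — unit upward force at E: δ_{EE} = L³/(3EI) = 114.3/EI.
With EI = 71000 kN·m²: δ_0 = 0.12433 m and δ_{EE} = 0.00161 m/kN.
Compatibility — the beam at E must follow the support down by 0.03 m: δ_0 − R_E·δ_{EE} = 0.03, so R_E = (0.12433 − 0.03)/0.00161 = 58.58 kN.
Moment equilibrium about D: M_D = Σ(load moments about D) − R_E·L = 594.8 − 58.58×7 = 184.7 kN·m.

M_D = 184.7 kN·m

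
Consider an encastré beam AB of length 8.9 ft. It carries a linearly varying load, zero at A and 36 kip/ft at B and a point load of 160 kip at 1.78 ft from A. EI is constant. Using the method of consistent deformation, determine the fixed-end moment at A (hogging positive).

Release both end moments; the primary structure is a simply-supported span AB with redundants M_A and M_B.
On the primary (simply-supported) span, the end slopes from the loading are:
  at A: triangular load, peak 36: 7w₀L³/(360EI) = 493.5/EI
  at B: triangular load, peak 36: w₀L³/(45EI) = 564/EI
  at A: point load 160 at a = 1.78: Pab(L + b)/(6LEI) = 608.3/EI
  at B: point load 160 at a = 1.78: Pab(L + a)/(6LEI) = 405.6/EI
  θ_A0 = 1102/EI,  θ_B0 = 969.5/EI
Flexibility coefficients: a unit moment at one end gives L/(3EI) there and L/(6EI) at the far end, so f₁₁ = f₂₂ = 2.967/EI and f₁₂ = f₂₁ = 1.483/EI.
Compatibility — zero rotation at each built-in end:
  2.967 M_A + 1.483 M_B = 1102
  1.483 M_A + 2.967 M_B = 969.5
Solving the pair gives M_A = 277.3 kip·ft and M_B = 188.1 kip·ft (hogging).

M_A = 277.3 kip·ft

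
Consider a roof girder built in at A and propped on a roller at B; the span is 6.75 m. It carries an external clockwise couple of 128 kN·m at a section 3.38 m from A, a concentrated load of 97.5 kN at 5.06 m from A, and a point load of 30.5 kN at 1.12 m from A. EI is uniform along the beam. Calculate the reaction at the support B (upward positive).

R_B = 84.19 kN

Remove the prop at B; the released (primary) structure is a cantilever built in at A.
Downward deflection at the released point B due to the loads:
  clockwise couple 128 at a = 3.38: M₀a(2L − a)/(2EI) = 2189/EI
  point load 97.5 at a = 5.06: Pa²(3L − a)/(6EI) = 6320/EI
  point load 30.5 at a = 1.12: Pa²(3L − a)/(6EI) = 122/EI
  δ_0 = 8631/EI
Tip deflection under a unit load at B: L³/(3EI) = 102.5/EI.
The prop prevents deflection at B: R_B = δ_0/δ_{BB} = 8631/102.5 = 84.19 kN.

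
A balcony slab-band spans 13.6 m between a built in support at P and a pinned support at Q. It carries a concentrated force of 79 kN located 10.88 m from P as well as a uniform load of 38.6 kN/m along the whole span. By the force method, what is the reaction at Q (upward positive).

Choose R_Q as the redundant. The primary structure is the cantilever fixed at P.
Free-end deflection of the primary structure under the applied loading (downward +):
  point load 79 at a = 10.88: Pa²(3L − a)/(6EI) = 46633/EI
  UDL 38.6: wL⁴/(8EI) = 165064/EI
  δ_0 = 211697/EI
Tip deflection under a unit load at Q: L³/(3EI) = 838.5/EI.
Compatibility at Q: δ_0 − R_Q·δ_{QQ} = 0, so R_Q = 211697/838.5 = 252.5 kN.

R_Q = 252.5 kN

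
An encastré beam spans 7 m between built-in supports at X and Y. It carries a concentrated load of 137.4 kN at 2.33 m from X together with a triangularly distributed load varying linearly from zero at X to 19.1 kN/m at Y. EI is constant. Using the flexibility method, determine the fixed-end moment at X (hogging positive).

M_X = 173.7 kN·m

Take the two fixed-end moments M_X, M_Y as redundants; the released structure is the simple span XY.
Simple-span end rotations at X and Y under the given loads:
  at X: point load 137.4 at a = 2.33: Pab(L + b)/(6LEI) = 415.4/EI
  at Y: point load 137.4 at a = 2.33: Pab(L + a)/(6LEI) = 332.1/EI
  at X: triangular load, peak 19.1: 7w₀L³/(360EI) = 127.4/EI
  at Y: triangular load, peak 19.1: w₀L³/(45EI) = 145.6/EI
  θ_X0 = 542.8/EI,  θ_Y0 = 477.7/EI
Flexibility coefficients: a unit moment at one end gives L/(3EI) there and L/(6EI) at the far end, so f₁₁ = f₂₂ = 2.333/EI and f₁₂ = f₂₁ = 1.167/EI.
Compatibility — zero rotation at each built-in end:
  2.333 M_X + 1.167 M_Y = 542.8
  1.167 M_X + 2.333 M_Y = 477.7
Solving the pair gives M_X = 173.7 kN·m and M_Y = 117.9 kN·m (hogging).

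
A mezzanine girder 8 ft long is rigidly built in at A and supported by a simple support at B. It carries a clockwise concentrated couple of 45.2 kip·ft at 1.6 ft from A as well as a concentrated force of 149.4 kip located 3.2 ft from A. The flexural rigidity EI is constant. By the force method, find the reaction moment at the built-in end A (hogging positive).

Take the reaction at B as the redundant and release it; the primary structure is a cantilever fixed at A.
Deflection at B on the released cantilever, summing each load's contribution:
  clockwise couple 45.2 at a = 1.6: M₀a(2L − a)/(2EI) = 520.7/EI
  point load 149.4 at a = 3.2: Pa²(3L − a)/(6EI) = 5304/EI
  δ_0 = 5824/EI
Flexibility coefficient — unit upward force at B: δ_{BB} = L³/(3EI) = 170.7/EI.
The prop prevents deflection at B: R_B = δ_0/δ_{BB} = 5824/170.7 = 34.13 kip.
Moment equilibrium about A: M_A = Σ(load moments about A) − R_B·L = 523.3 − 34.13×8 = 250.3 kip·ft.

M_A = 250.3 kip·ft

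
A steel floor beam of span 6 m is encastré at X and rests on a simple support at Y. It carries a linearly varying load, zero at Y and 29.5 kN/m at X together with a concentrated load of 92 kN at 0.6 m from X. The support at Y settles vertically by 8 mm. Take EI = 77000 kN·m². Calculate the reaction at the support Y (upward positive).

Take the reaction at Y as the redundant and release it; the primary structure is a cantilever fixed at X.
Downward deflection at the released point Y due to the loads:
  triangular load, peak 29.5 at the fixed end: w₀L⁴/(30EI) = 1274/EI
  point load 92 at a = 0.6: Pa²(3L − a)/(6EI) = 96.05/EI
  δ_0 = 1370/EI
Flexibility coefficient — unit upward force at Y: δ_{YY} = L³/(3EI) = 72/EI.
With EI = 77000 kN·m²: δ_0 = 0.017798 m and δ_{YY} = 0.000935 m/kN.
Compatibility — the beam at Y must follow the support down by 0.008 m: δ_0 − R_Y·δ_{YY} = 0.008, so R_Y = (0.017798 − 0.008)/0.000935 = 10.48 kN.

R_Y = 10.48 kN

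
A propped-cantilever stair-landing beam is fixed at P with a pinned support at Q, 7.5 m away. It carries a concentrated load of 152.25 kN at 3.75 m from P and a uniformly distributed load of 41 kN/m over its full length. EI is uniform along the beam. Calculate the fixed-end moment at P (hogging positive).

M_P = 502.4 kN·m

Take the reaction at Q as the redundant and release it; the primary structure is a cantilever fixed at P.
Primary-structure tip deflection at Q by superposition:
  point load 152.25 at a = 3.75: Pa²(3L − a)/(6EI) = 6691/EI
  UDL 41: wL⁴/(8EI) = 16216/EI
  δ_0 = 22906/EI
Tip deflection under a unit load at Q: L³/(3EI) = 140.6/EI.
The prop prevents deflection at Q: R_Q = δ_0/δ_{QQ} = 22906/140.6 = 162.9 kN.
Moment equilibrium about P: M_P = Σ(load moments about P) − R_Q·L = 1724 − 162.9×7.5 = 502.4 kN·m.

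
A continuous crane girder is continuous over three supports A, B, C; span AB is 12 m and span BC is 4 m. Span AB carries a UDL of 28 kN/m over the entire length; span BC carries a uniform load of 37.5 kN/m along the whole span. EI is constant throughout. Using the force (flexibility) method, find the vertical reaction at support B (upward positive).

Insert a hinge at B; M_B is the redundant, and each span becomes simply supported.
Rotations at B on the released spans (each span's end-slope, ×1/EI):
  span AB: UDL 28: wL³/(24EI) = 2016/EI
  span BC: UDL 37.5: wL³/(24EI) = 100/EI
  relative rotation θ_0 = (2016 + 100)/EI = 2116/EI
A unit hogging moment at B produces rotation L₁/(3EI) + L₂/(3EI) = 5.333/EI.
Compatibility: M_B·(L₁+L₂)/(3EI) = θ_0, giving M_B = 396.8 kN·m (hogging).
Span AB, ΣM about A with M_B applied at B: R_B^{AB}·12 = 2016 + 396.8, so R_B^{AB} = 201.1 kN and R_A = 336 − 201.1 = 134.9 kN.
Span BC, ΣM about C: R_B^{BC}·4 = 300 + 396.8, so R_B^{BC} = 174.2 kN and R_C = 150 − 174.2 = -24.19 kN.
R_B = 201.1 + 174.2 = 375.2 kN.

R_B = 375.2 kN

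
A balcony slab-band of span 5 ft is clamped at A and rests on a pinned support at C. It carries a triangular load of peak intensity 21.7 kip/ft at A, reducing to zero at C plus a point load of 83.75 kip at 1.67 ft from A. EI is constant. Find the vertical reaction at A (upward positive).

R_A = 114.7 kip

Take the reaction at C as the redundant and release it; the primary structure is a cantilever fixed at A.
Deflection at C on the released cantilever, summing each load's contribution:
  triangular load, peak 21.7 at the fixed end: w₀L⁴/(30EI) = 452.1/EI
  point load 83.75 at a = 1.67: Pa²(3L − a)/(6EI) = 518.9/EI
  δ_0 = 971/EI
Tip deflection under a unit load at C: L³/(3EI) = 41.67/EI.
The prop prevents deflection at C: R_C = δ_0/δ_{CC} = 971/41.67 = 23.3 kip.
Vertical equilibrium: R_A = ΣP − R_C = 138 − 23.3 = 114.7 kip.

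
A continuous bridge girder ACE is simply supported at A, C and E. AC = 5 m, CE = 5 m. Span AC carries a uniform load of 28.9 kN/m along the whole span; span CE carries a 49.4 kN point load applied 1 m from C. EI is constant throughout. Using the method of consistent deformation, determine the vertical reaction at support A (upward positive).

Take M_C as the redundant. Released structure: two simple spans AC and CE with a hinge at C.
Discontinuity in slope at C on the released structure — sum the simple-span end rotations:
  span AC: UDL 28.9: wL³/(24EI) = 150.5/EI
  span CE: point load 49.4 at a = 1: Pab(L + b)/(6LEI) = 59.28/EI
  relative rotation θ_0 = (150.5 + 59.28)/EI = 209.8/EI
A unit hogging moment at C produces rotation L₁/(3EI) + L₂/(3EI) = 3.333/EI.
Slope continuity at C: θ_0 = M_C·3.333/EI, so M_C = 209.8/3.333 = 62.94 kN·m (hogging).
Span AC, ΣM about A with M_C applied at C: R_C^{AC}·5 = 361.2 + 62.94, so R_C^{AC} = 84.84 kN and R_A = 144.5 − 84.84 = 59.66 kN.

R_A = 59.66 kN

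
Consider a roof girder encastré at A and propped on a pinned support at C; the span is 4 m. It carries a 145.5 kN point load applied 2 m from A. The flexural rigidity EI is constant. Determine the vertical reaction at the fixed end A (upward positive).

R_A = 100 kN

Remove the prop at C; the released (primary) structure is a cantilever built in at A.
Deflection at C on the released cantilever, summing each load's contribution:
  point load 145.5 at a = 2: Pa²(3L − a)/(6EI) = 970/EI
Flexibility coefficient — unit upward force at C: δ_{CC} = L³/(3EI) = 21.33/EI.
Compatibility at C: δ_0 − R_C·δ_{CC} = 0, so R_C = 970/21.33 = 45.47 kN.
Vertical equilibrium: R_A = ΣP − R_C = 145.5 − 45.47 = 100 kN.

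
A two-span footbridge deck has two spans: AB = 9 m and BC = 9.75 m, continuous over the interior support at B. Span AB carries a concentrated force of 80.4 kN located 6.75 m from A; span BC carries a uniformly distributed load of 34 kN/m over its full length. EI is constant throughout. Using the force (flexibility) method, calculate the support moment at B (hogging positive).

M_B = 267.1 kN·m

Insert a hinge at B; M_B is the redundant, and each span becomes simply supported.
End slopes at the hinge B, treating each span as simply supported:
  span AB: point load 80.4 at a = 6.75: Pab(L + a)/(6LEI) = 356.1/EI
  span BC: UDL 34: wL³/(24EI) = 1313/EI
  relative rotation θ_0 = (356.1 + 1313)/EI = 1669/EI
A unit hogging moment at B produces rotation L₁/(3EI) + L₂/(3EI) = 6.25/EI.
Slope continuity at B: θ_0 = M_B·6.25/EI, so M_B = 1669/6.25 = 267.1 kN·m (hogging).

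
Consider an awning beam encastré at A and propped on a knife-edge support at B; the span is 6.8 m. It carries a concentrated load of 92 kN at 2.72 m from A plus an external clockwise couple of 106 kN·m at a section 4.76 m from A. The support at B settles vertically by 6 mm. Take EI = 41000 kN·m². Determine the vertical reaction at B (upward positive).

Remove the prop at B; the released (primary) structure is a cantilever built in at A.
Free-end deflection of the primary structure under the applied loading (downward +):
  point load 92 at a = 2.72: Pa²(3L − a)/(6EI) = 2006/EI
  clockwise couple 106 at a = 4.76: M₀a(2L − a)/(2EI) = 2230/EI
  δ_0 = 4236/EI
Flexibility coefficient — unit upward force at B: δ_{BB} = L³/(3EI) = 104.8/EI.
With EI = 41000 kN·m²: δ_0 = 0.10331 m and δ_{BB} = 0.002556 m/kN.
Compatibility — the beam at B must follow the support down by 0.006 m: δ_0 − R_B·δ_{BB} = 0.006, so R_B = (0.10331 − 0.006)/0.002556 = 38.07 kN.

R_B = 38.07 kN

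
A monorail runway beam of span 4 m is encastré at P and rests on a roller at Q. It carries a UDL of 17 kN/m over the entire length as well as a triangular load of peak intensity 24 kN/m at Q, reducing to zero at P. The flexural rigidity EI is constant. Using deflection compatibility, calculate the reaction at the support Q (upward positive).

Release the roller at Q. Primary structure: cantilever fixed at P.
Downward deflection at the released point Q due to the loads:
  UDL 17: wL⁴/(8EI) = 544/EI
  triangular load, peak 24 at the free end: 11w₀L⁴/(120EI) = 563.2/EI
  δ_0 = 1107/EI
Tip deflection under a unit load at Q: L³/(3EI) = 21.33/EI.
The prop prevents deflection at Q: R_Q = δ_0/δ_{QQ} = 1107/21.33 = 51.9 kN.

R_Q = 51.9 kN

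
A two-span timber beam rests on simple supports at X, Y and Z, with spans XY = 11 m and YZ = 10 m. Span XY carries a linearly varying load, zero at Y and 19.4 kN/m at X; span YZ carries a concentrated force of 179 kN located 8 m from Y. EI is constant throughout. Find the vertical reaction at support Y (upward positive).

R_Y = 100.7 kN

Insert a hinge at Y; M_Y is the redundant, and each span becomes simply supported.
End slopes at the hinge Y, treating each span as simply supported:
  span XY: triangular load, peak 19.4: 7w₀L³/(360EI) = 502.1/EI
  span YZ: point load 179 at a = 8: Pab(L + b)/(6LEI) = 572.8/EI
  relative rotation θ_0 = (502.1 + 572.8)/EI = 1075/EI
A unit hogging moment at Y produces rotation L₁/(3EI) + L₂/(3EI) = 7/EI.
Slope continuity at Y: θ_0 = M_Y·7/EI, so M_Y = 1075/7 = 153.6 kN·m (hogging).
Span XY, ΣM about X with M_Y applied at Y: R_Y^{XY}·11 = 391.2 + 153.6, so R_Y^{XY} = 49.53 kN and R_X = 106.7 − 49.53 = 57.17 kN.
Span YZ, ΣM about Z: R_Y^{YZ}·10 = 358 + 153.6, so R_Y^{YZ} = 51.16 kN and R_Z = 179 − 51.16 = 127.8 kN.
R_Y = 49.53 + 51.16 = 100.7 kN.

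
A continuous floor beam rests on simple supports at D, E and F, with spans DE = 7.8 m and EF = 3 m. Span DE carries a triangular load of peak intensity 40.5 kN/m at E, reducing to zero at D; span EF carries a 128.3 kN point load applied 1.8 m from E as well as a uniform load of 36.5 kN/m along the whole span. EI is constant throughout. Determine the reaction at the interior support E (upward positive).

Insert a hinge at E; M_E is the redundant, and each span becomes simply supported.
End slopes at the hinge E, treating each span as simply supported:
  span DE: triangular load, peak 40.5: w₀L³/(45EI) = 427.1/EI
  span EF: point load 128.3 at a = 1.8: Pab(L + b)/(6LEI) = 64.66/EI
  span EF: UDL 36.5: wL³/(24EI) = 41.06/EI
  relative rotation θ_0 = (427.1 + 105.7)/EI = 532.8/EI
A unit hogging moment at E produces rotation L₁/(3EI) + L₂/(3EI) = 3.6/EI.
Slope continuity at E: θ_0 = M_E·3.6/EI, so M_E = 532.8/3.6 = 148 kN·m (hogging).
Span DE, ΣM about D with M_E applied at E: R_E^{DE}·7.8 = 821.3 + 148, so R_E^{DE} = 124.3 kN and R_D = 157.9 − 124.3 = 33.67 kN.
Span EF, ΣM about F: R_E^{EF}·3 = 318.2 + 148, so R_E^{EF} = 155.4 kN and R_F = 237.8 − 155.4 = 82.39 kN.
R_E = 124.3 + 155.4 = 279.7 kN.

R_E = 279.7 kN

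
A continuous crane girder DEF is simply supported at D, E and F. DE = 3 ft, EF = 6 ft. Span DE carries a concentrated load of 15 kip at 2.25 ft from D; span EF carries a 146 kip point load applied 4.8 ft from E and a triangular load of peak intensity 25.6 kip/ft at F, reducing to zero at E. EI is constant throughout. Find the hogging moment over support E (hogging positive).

M_E = 94.36 kip·ft

Release continuity at E by inserting a hinge; the redundant is the internal moment M_E. The primary structure is two simply-supported spans DE and EF.
End slopes at the hinge E, treating each span as simply supported:
  span DE: point load 15 at a = 2.25: Pab(L + a)/(6LEI) = 7.383/EI
  span EF: point load 146 at a = 4.8: Pab(L + b)/(6LEI) = 168.2/EI
  span EF: triangular load, peak 25.6: 7w₀L³/(360EI) = 107.5/EI
  relative rotation θ_0 = (7.383 + 275.7)/EI = 283.1/EI
A unit hogging moment at E produces rotation L₁/(3EI) + L₂/(3EI) = 3/EI.
Slope continuity at E: θ_0 = M_E·3/EI, so M_E = 283.1/3 = 94.36 kip·ft (hogging).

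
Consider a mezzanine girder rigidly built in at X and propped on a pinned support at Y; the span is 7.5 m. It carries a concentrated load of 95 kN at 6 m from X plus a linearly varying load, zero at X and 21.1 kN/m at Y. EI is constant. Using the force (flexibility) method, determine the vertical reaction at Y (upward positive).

R_Y = 110.4 kN

Release the roller at Y. Primary structure: cantilever fixed at X.
Deflection at Y on the released cantilever, summing each load's contribution:
  point load 95 at a = 6: Pa²(3L − a)/(6EI) = 9405/EI
  triangular load, peak 21.1 at the free end: 11w₀L⁴/(120EI) = 6120/EI
  δ_0 = 15525/EI
Flexibility coefficient — unit upward force at Y: δ_{YY} = L³/(3EI) = 140.6/EI.
The prop prevents deflection at Y: R_Y = δ_0/δ_{YY} = 15525/140.6 = 110.4 kN.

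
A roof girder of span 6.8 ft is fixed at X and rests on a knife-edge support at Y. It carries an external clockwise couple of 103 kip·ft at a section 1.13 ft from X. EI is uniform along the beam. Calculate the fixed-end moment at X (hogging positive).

Take the reaction at Y as the redundant and release it; the primary structure is a cantilever fixed at X.
Free-end deflection of the primary structure under the applied loading (downward +):
  clockwise couple 103 at a = 1.13: M₀a(2L − a)/(2EI) = 725.7/EI
Tip deflection under a unit load at Y: L³/(3EI) = 104.8/EI.
Compatibility at Y: δ_0 − R_Y·δ_{YY} = 0, so R_Y = 725.7/104.8 = 6.924 kip.
Moment equilibrium about X: M_X = Σ(load moments about X) − R_Y·L = 103 − 6.924×6.8 = 55.92 kip·ft.

M_X = 55.92 kip·ft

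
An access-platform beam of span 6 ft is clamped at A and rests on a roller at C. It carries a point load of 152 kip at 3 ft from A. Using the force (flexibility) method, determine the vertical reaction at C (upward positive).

R_C = 47.5 kip

Remove the prop at C; the released (primary) structure is a cantilever built in at A.
Primary-structure tip deflection at C by superposition:
  point load 152 at a = 3: Pa²(3L − a)/(6EI) = 3420/EI
Flexibility coefficient — unit upward force at C: δ_{CC} = L³/(3EI) = 72/EI.
The prop prevents deflection at C: R_C = δ_0/δ_{CC} = 3420/72 = 47.5 kip.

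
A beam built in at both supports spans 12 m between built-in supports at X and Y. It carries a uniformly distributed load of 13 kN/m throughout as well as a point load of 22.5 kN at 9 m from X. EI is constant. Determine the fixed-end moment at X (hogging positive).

M_X = 168.7 kN·m

Take the two fixed-end moments M_X, M_Y as redundants; the released structure is the simple span XY.
On the primary (simply-supported) span, the end slopes from the loading are:
  at X: UDL 13: wL³/(24EI) = 936/EI
  at Y: UDL 13: wL³/(24EI) = 936/EI
  at X: point load 22.5 at a = 9: Pab(L + b)/(6LEI) = 126.6/EI
  at Y: point load 22.5 at a = 9: Pab(L + a)/(6LEI) = 177.2/EI
  θ_X0 = 1063/EI,  θ_Y0 = 1113/EI
Flexibility coefficients: a unit moment at one end gives L/(3EI) there and L/(6EI) at the far end, so f₁₁ = f₂₂ = 4/EI and f₁₂ = f₂₁ = 2/EI.
Compatibility — zero rotation at each built-in end:
  4 M_X + 2 M_Y = 1063
  2 M_X + 4 M_Y = 1113
Solving the pair gives M_X = 168.7 kN·m and M_Y = 194 kN·m (hogging).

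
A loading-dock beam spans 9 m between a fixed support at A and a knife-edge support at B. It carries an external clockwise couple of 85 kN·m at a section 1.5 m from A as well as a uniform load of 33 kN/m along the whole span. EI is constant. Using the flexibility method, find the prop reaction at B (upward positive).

R_B = 115.7 kN

Take the reaction at B as the redundant and release it; the primary structure is a cantilever fixed at A.
Free-end deflection of the primary structure under the applied loading (downward +):
  clockwise couple 85 at a = 1.5: M₀a(2L − a)/(2EI) = 1052/EI
  UDL 33: wL⁴/(8EI) = 27064/EI
  δ_0 = 28116/EI
Tip deflection under a unit load at B: L³/(3EI) = 243/EI.
Compatibility at B: δ_0 − R_B·δ_{BB} = 0, so R_B = 28116/243 = 115.7 kN.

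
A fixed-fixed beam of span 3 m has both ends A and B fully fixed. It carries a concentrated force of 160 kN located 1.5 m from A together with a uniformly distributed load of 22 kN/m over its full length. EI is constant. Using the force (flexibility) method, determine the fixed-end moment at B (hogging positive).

Release both end moments; the primary structure is a simply-supported span AB with redundants M_A and M_B.
Simple-span end rotations at A and B under the given loads:
  at A: point load 160 at a = 1.5: Pab(L + b)/(6LEI) = 90/EI
  at B: point load 160 at a = 1.5: Pab(L + a)/(6LEI) = 90/EI
  at A: UDL 22: wL³/(24EI) = 24.75/EI
  at B: UDL 22: wL³/(24EI) = 24.75/EI
  θ_A0 = 114.8/EI,  θ_B0 = 114.8/EI
Flexibility coefficients: a unit moment at one end gives L/(3EI) there and L/(6EI) at the far end, so f₁₁ = f₂₂ = 1/EI and f₁₂ = f₂₁ = 0.5/EI.
Compatibility — zero rotation at each built-in end:
  1 M_A + 0.5 M_B = 114.8
  0.5 M_A + 1 M_B = 114.8
Solving the pair gives M_A = 76.5 kN·m and M_B = 76.5 kN·m (hogging).

M_B = 76.5 kN·m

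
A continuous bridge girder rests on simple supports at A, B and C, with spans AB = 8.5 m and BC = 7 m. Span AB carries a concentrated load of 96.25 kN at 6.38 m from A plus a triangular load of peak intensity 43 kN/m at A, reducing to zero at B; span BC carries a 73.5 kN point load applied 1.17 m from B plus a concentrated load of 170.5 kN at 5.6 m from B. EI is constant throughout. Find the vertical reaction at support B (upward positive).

Release continuity at B by inserting a hinge; the redundant is the internal moment M_B. The primary structure is two simply-supported spans AB and BC.
Rotations at B on the released spans (each span's end-slope, ×1/EI):
  span AB: point load 96.25 at a = 6.38: Pab(L + a)/(6LEI) = 379.8/EI
  span AB: triangular load, peak 43: 7w₀L³/(360EI) = 513.5/EI
  span BC: point load 73.5 at a = 1.17: Pab(L + b)/(6LEI) = 153.2/EI
  span BC: point load 170.5 at a = 5.6: Pab(L + b)/(6LEI) = 267.3/EI
  relative rotation θ_0 = (893.3 + 420.5)/EI = 1314/EI
A unit hogging moment at B produces rotation L₁/(3EI) + L₂/(3EI) = 5.167/EI.
Compatibility: M_B·(L₁+L₂)/(3EI) = θ_0, giving M_B = 254.3 kN·m (hogging).
Span AB, ΣM about A with M_B applied at B: R_B^{AB}·8.5 = 1132 + 254.3, so R_B^{AB} = 163.1 kN and R_A = 279 − 163.1 = 115.9 kN.
Span BC, ΣM about C: R_B^{BC}·7 = 667.2 + 254.3, so R_B^{BC} = 131.6 kN and R_C = 244 − 131.6 = 112.4 kN.
R_B = 163.1 + 131.6 = 294.7 kN.

R_B = 294.7 kN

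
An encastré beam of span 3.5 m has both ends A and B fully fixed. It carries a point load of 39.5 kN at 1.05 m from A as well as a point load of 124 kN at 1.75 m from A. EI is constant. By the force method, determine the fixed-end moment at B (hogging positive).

Take the two fixed-end moments M_A, M_B as redundants; the released structure is the simple span AB.
Simple-span end rotations at A and B under the given loads:
  at A: point load 39.5 at a = 1.05: Pab(L + b)/(6LEI) = 28.79/EI
  at B: point load 39.5 at a = 1.05: Pab(L + a)/(6LEI) = 22.02/EI
  at A: point load 124 at a = 1.75: Pab(L + b)/(6LEI) = 94.94/EI
  at B: point load 124 at a = 1.75: Pab(L + a)/(6LEI) = 94.94/EI
  θ_A0 = 123.7/EI,  θ_B0 = 117/EI
Flexibility coefficients: a unit moment at one end gives L/(3EI) there and L/(6EI) at the far end, so f₁₁ = f₂₂ = 1.167/EI and f₁₂ = f₂₁ = 0.5833/EI.
Compatibility — zero rotation at each built-in end:
  1.167 M_A + 0.5833 M_B = 123.7
  0.5833 M_A + 1.167 M_B = 117
Solving the pair gives M_A = 74.57 kN·m and M_B = 62.96 kN·m (hogging).

M_B = 62.96 kN·m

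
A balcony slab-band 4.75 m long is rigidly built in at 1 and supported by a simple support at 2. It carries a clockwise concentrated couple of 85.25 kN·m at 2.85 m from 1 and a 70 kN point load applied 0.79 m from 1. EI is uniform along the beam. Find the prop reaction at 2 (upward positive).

Choose R_2 as the redundant. The primary structure is the cantilever fixed at 1.
Primary-structure tip deflection at 2 by superposition:
  clockwise couple 85.25 at a = 2.85: M₀a(2L − a)/(2EI) = 807.9/EI
  point load 70 at a = 0.79: Pa²(3L − a)/(6EI) = 98/EI
  δ_0 = 905.9/EI
Tip deflection under a unit load at 2: L³/(3EI) = 35.72/EI.
The prop prevents deflection at 2: R_2 = δ_0/δ_{22} = 905.9/35.72 = 25.36 kN.

R_2 = 25.36 kN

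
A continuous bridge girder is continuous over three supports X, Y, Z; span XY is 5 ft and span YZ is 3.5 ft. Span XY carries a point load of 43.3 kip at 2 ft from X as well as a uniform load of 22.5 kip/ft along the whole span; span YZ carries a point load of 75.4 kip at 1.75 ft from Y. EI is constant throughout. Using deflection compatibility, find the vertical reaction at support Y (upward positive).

Release continuity at Y by inserting a hinge; the redundant is the internal moment M_Y. The primary structure is two simply-supported spans XY and YZ.
Rotations at Y on the released spans (each span's end-slope, ×1/EI):
  span XY: point load 43.3 at a = 2: Pab(L + a)/(6LEI) = 60.62/EI
  span XY: UDL 22.5: wL³/(24EI) = 117.2/EI
  span YZ: point load 75.4 at a = 1.75: Pab(L + b)/(6LEI) = 57.73/EI
  relative rotation θ_0 = (177.8 + 57.73)/EI = 235.5/EI
A unit hogging moment at Y produces rotation L₁/(3EI) + L₂/(3EI) = 2.833/EI.
Compatibility: M_Y·(L₁+L₂)/(3EI) = θ_0, giving M_Y = 83.13 kip·ft (hogging).
Span XY, ΣM about X with M_Y applied at Y: R_Y^{XY}·5 = 367.9 + 83.13, so R_Y^{XY} = 90.2 kip and R_X = 155.8 − 90.2 = 65.6 kip.
Span YZ, ΣM about Z: R_Y^{YZ}·3.5 = 131.9 + 83.13, so R_Y^{YZ} = 61.45 kip and R_Z = 75.4 − 61.45 = 13.95 kip.
R_Y = 90.2 + 61.45 = 151.6 kip.

R_Y = 151.6 kip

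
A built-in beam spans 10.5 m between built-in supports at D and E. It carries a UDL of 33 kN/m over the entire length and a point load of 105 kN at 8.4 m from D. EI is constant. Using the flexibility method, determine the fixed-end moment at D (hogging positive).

M_D = 338.5 kN·m

Take the two fixed-end moments M_D, M_E as redundants; the released structure is the simple span DE.
On the primary (simply-supported) span, the end slopes from the loading are:
  at D: UDL 33: wL³/(24EI) = 1592/EI
  at E: UDL 33: wL³/(24EI) = 1592/EI
  at D: point load 105 at a = 8.4: Pab(L + b)/(6LEI) = 370.4/EI
  at E: point load 105 at a = 8.4: Pab(L + a)/(6LEI) = 555.7/EI
  θ_D0 = 1962/EI,  θ_E0 = 2147/EI
Flexibility coefficients: a unit moment at one end gives L/(3EI) there and L/(6EI) at the far end, so f₁₁ = f₂₂ = 3.5/EI and f₁₂ = f₂₁ = 1.75/EI.
Compatibility — zero rotation at each built-in end:
  3.5 M_D + 1.75 M_E = 1962
  1.75 M_D + 3.5 M_E = 2147
Solving the pair gives M_D = 338.5 kN·m and M_E = 444.3 kN·m (hogging).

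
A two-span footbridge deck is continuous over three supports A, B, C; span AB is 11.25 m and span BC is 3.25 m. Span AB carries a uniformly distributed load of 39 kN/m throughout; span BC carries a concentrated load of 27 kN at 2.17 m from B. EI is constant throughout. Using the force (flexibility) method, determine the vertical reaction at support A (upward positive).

Insert a hinge at B; M_B is the redundant, and each span becomes simply supported.
Discontinuity in slope at B on the released structure — sum the simple-span end rotations:
  span AB: UDL 39: wL³/(24EI) = 2314/EI
  span BC: point load 27 at a = 2.17: Pab(L + b)/(6LEI) = 14.05/EI
  relative rotation θ_0 = (2314 + 14.05)/EI = 2328/EI
A unit hogging moment at B produces rotation L₁/(3EI) + L₂/(3EI) = 4.833/EI.
Slope continuity at B: θ_0 = M_B·4.833/EI, so M_B = 2328/4.833 = 481.6 kN·m (hogging).
Span AB, ΣM about A with M_B applied at B: R_B^{AB}·11.25 = 2468 + 481.6, so R_B^{AB} = 262.2 kN and R_A = 438.8 − 262.2 = 176.6 kN.

R_A = 176.6 kN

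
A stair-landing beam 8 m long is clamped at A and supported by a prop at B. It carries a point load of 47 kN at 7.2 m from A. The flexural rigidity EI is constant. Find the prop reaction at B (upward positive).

R_B = 39.97 kN

Take the reaction at B as the redundant and release it; the primary structure is a cantilever fixed at A.
Free-end deflection of the primary structure under the applied loading (downward +):
  point load 47 at a = 7.2: Pa²(3L − a)/(6EI) = 6822/EI
Flexibility coefficient — unit upward force at B: δ_{BB} = L³/(3EI) = 170.7/EI.
Compatibility at B: δ_0 − R_B·δ_{BB} = 0, so R_B = 6822/170.7 = 39.97 kN.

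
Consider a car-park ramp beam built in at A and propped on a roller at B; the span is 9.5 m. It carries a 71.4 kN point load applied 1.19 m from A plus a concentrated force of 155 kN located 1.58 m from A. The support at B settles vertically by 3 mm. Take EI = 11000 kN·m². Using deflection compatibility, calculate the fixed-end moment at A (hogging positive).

Release the roller at B. Primary structure: cantilever fixed at A.
Primary-structure tip deflection at B by superposition:
  point load 71.4 at a = 1.19: Pa²(3L − a)/(6EI) = 460.2/EI
  point load 155 at a = 1.58: Pa²(3L − a)/(6EI) = 1736/EI
  δ_0 = 2196/EI
Flexibility coefficient — unit upward force at B: δ_{BB} = L³/(3EI) = 285.8/EI.
With EI = 11000 kN·m²: δ_0 = 0.19966 m and δ_{BB} = 0.025981 m/kN.
Compatibility — the beam at B must follow the support down by 0.003 m: δ_0 − R_B·δ_{BB} = 0.003, so R_B = (0.19966 − 0.003)/0.025981 = 7.569 kN.
Moment equilibrium about A: M_A = Σ(load moments about A) − R_B·L = 329.9 − 7.569×9.5 = 258 kN·m.

M_A = 258 kN·m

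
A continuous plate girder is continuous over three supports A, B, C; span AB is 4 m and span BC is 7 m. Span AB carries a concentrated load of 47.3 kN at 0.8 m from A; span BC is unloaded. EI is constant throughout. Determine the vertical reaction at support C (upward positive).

R_C = -0.9435 kN

Take M_B as the redundant. Released structure: two simple spans AB and BC with a hinge at B.
End slopes at the hinge B, treating each span as simply supported:
  span AB: point load 47.3 at a = 0.8: Pab(L + a)/(6LEI) = 24.22/EI
  relative rotation θ_0 = (24.22 + 0)/EI = 24.22/EI
A unit hogging moment at B produces rotation L₁/(3EI) + L₂/(3EI) = 3.667/EI.
Compatibility: M_B·(L₁+L₂)/(3EI) = θ_0, giving M_B = 6.605 kN·m (hogging).
Span BC, ΣM about C: R_B^{BC}·7 = 0 + 6.605, so R_B^{BC} = 0.9435 kN and R_C = 0 − 0.9435 = -0.9435 kN.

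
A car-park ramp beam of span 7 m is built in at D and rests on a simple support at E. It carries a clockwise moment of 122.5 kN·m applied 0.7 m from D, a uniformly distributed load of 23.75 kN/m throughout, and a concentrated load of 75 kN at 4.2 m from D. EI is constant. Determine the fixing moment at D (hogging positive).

M_D = 321.3 kN·m

Choose R_E as the redundant. The primary structure is the cantilever fixed at D.
Free-end deflection of the primary structure under the applied loading (downward +):
  clockwise couple 122.5 at a = 0.7: M₀a(2L − a)/(2EI) = 570.2/EI
  UDL 23.75: wL⁴/(8EI) = 7128/EI
  point load 75 at a = 4.2: Pa²(3L − a)/(6EI) = 3704/EI
  δ_0 = 11403/EI
Flexibility coefficient — unit upward force at E: δ_{EE} = L³/(3EI) = 114.3/EI.
Compatibility at E: δ_0 − R_E·δ_{EE} = 0, so R_E = 11403/114.3 = 99.73 kN.
Moment equilibrium about D: M_D = Σ(load moments about D) − R_E·L = 1019 − 99.73×7 = 321.3 kN·m.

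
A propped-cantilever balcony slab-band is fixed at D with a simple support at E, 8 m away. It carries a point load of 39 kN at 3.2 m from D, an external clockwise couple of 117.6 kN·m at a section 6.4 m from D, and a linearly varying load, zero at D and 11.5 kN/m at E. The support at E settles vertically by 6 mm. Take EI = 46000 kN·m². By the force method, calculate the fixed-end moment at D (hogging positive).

Take the reaction at E as the redundant and release it; the primary structure is a cantilever fixed at D.
Free-end deflection of the primary structure under the applied loading (downward +):
  point load 39 at a = 3.2: Pa²(3L − a)/(6EI) = 1384/EI
  clockwise couple 117.6 at a = 6.4: M₀a(2L − a)/(2EI) = 3613/EI
  triangular load, peak 11.5 at the free end: 11w₀L⁴/(120EI) = 4318/EI
  δ_0 = 9315/EI
Flexibility coefficient — unit upward force at E: δ_{EE} = L³/(3EI) = 170.7/EI.
With EI = 46000 kN·m²: δ_0 = 0.2025 m and δ_{EE} = 0.00371 m/kN.
Compatibility — the beam at E must follow the support down by 0.006 m: δ_0 − R_E·δ_{EE} = 0.006, so R_E = (0.2025 − 0.006)/0.00371 = 52.96 kN.
Moment equilibrium about D: M_D = Σ(load moments about D) − R_E·L = 487.7 − 52.96×8 = 64.03 kN·m.

M_D = 64.03 kN·m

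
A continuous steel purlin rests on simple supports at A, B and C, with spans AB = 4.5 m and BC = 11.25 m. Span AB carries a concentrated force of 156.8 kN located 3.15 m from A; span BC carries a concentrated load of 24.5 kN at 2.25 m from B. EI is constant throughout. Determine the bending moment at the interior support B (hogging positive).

Release continuity at B by inserting a hinge; the redundant is the internal moment M_B. The primary structure is two simply-supported spans AB and BC.
Discontinuity in slope at B on the released structure — sum the simple-span end rotations:
  span AB: point load 156.8 at a = 3.15: Pab(L + a)/(6LEI) = 188.9/EI
  span BC: point load 24.5 at a = 2.25: Pab(L + b)/(6LEI) = 148.8/EI
  relative rotation θ_0 = (188.9 + 148.8)/EI = 337.8/EI
A unit hogging moment at B produces rotation L₁/(3EI) + L₂/(3EI) = 5.25/EI.
Compatibility: M_B·(L₁+L₂)/(3EI) = θ_0, giving M_B = 64.34 kN·m (hogging).

M_B = 64.34 kN·m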